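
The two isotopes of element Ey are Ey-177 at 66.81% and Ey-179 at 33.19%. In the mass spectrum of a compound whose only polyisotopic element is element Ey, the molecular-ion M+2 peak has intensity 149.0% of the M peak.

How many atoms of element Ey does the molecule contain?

3

For n independent Ey atoms, I(M+2)/I(M) = n · (abundance Ey-179) / (abundance Ey-177) = n · 0.3319/0.6681.
n = 1.490 × 0.6681/0.3319 = 3.00 ≈ 3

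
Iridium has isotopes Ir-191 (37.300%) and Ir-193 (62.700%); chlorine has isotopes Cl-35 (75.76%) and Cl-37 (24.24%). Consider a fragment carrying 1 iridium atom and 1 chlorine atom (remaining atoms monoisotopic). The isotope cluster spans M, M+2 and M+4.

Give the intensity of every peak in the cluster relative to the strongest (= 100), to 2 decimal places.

Iridium pattern (n=1): 0.3730 : 0.6270
Chlorine pattern (n=1): 0.7576 : 0.2424
Convolve the two distributions (both contribute in 2-u steps):
  M: 0.3730×0.7576 = 0.282585
  M+2: 0.3730×0.2424 + 0.6270×0.7576 = 0.565430
  M+4: 0.6270×0.2424 = 0.151985
Scale to base peak (0.565430) = 100: 49.98 : 100.00 : 26.88

49.98 : 100.00 : 26.88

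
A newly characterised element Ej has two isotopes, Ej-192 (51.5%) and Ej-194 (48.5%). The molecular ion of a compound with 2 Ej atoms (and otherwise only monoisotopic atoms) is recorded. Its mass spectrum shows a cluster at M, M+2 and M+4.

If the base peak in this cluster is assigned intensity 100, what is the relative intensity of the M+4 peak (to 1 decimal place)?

47.1

Term probabilities: M 0.2652, M+2 0.4995, M+4 0.2352. Base peak = M+2.
P(M+2) = C(2,1) × 0.515^1 × 0.485^1 = 2 × 0.5150 × 0.4850 = 0.499550 (base)
P(M+4) = C(2,2) × 0.515^0 × 0.485^2 = 1 × 1.0000 × 0.235225 = 0.235225
Relative intensity = 0.235225 / 0.499550 × 100 = 47.1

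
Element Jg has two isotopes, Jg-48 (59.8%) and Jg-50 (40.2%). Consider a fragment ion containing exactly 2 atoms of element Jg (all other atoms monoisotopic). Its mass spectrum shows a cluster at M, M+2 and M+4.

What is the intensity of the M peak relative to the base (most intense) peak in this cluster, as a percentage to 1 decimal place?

Binomial terms of (0.598 + 0.402)^2: M 0.3576, M+2 0.4808, M+4 0.1616 → M+2 is the base peak.
P(M+2) = C(2,1) × 0.598^1 × 0.402^1 = 2 × 0.5980 × 0.4020 = 0.480792 (base)
P(M) = C(2,0) × 0.598^2 × 0.402^0 = 1 × 0.357604 × 1.0000 = 0.357604
Relative intensity = 0.357604 / 0.480792 × 100 = 74.4

74.4%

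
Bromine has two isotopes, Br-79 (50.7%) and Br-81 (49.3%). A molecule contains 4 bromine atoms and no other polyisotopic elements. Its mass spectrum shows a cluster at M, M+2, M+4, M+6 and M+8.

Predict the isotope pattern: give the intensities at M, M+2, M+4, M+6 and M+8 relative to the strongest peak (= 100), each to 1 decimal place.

17.6 : 68.6 : 100.0 : 64.8 : 15.8

Expanding (0.507 + 0.493)^4:
P(M) = 0.507^4 = 0.066074
P(M+2) = 4 × 0.507^3 × 0.493^1 = 0.256999
P(M+4) = 6 × 0.507^2 × 0.493^2 = 0.374853
P(M+6) = 4 × 0.507^1 × 0.493^3 = 0.243001
P(M+8) = 0.493^4 = 0.059073
The M+4 peak is largest (0.374853); scaling to 100 gives 17.6 : 68.6 : 100.0 : 64.8 : 15.8.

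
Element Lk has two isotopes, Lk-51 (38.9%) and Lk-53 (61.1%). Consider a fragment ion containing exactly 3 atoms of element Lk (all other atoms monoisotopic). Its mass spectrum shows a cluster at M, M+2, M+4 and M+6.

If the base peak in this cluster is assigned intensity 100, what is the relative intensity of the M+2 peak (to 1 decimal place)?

63.7

Term probabilities: M 0.0589, M+2 0.2774, M+4 0.4357, M+6 0.2281. Base peak = M+4.
P(M+4) = C(3,2) × 0.389^1 × 0.611^2 = 3 × 0.3890 × 0.373321 = 0.435666 (base)
P(M+2) = C(3,1) × 0.389^2 × 0.611^1 = 3 × 0.151321 × 0.6110 = 0.277371
Relative intensity = 0.277371 / 0.435666 × 100 = 63.7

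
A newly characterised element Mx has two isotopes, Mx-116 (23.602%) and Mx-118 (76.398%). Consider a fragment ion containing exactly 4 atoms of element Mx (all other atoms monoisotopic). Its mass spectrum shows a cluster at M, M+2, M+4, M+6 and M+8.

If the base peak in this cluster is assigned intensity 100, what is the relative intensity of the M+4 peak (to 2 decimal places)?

(0.23602 + 0.76398)^4 gives M 0.0031, M+2 0.0402, M+4 0.1951, M+6 0.4210, M+8 0.3407; the largest is M+6.
P(M+6) = C(4,3) × 0.23602^1 × 0.76398^3 = 4 × 0.23602 × 0.44590872 = 0.420974 (base)
P(M+4) = C(4,2) × 0.23602^2 × 0.76398^2 = 6 × 0.05570544 × 0.58366544 = 0.195080
Relative intensity = 0.195080 / 0.420974 × 100 = 46.34

46.34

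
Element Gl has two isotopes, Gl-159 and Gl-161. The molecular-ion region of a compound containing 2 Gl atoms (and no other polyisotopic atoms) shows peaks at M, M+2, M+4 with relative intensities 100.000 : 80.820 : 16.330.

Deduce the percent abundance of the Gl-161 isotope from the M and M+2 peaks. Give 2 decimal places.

28.78%

Write p for the Gl-159 fraction. I(M+2)/I(M) = [C(2,1)·p^1·(1−p)] / p^2 = 2·(1−p)/p = 80.820/100.000 = 0.8082
(1−p)/p = 0.8082/2 = 0.4041  ⇒  p = 1/(1 + 0.4041) = 0.7122
Gl-159: 71.22%, Gl-161: 28.78%.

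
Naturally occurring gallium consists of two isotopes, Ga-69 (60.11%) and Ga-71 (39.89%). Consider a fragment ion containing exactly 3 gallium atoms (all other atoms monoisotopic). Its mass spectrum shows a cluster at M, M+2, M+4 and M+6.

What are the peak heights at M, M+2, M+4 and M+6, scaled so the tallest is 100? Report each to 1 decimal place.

The 3 Ga atoms are independent, so intensities follow the terms of (0.6011 + 0.3989)^3.
P(M) = 0.6011^3 = 0.217190
P(M+2) = 3 × 0.6011^2 × 0.3989^1 = 0.432393
P(M+4) = 3 × 0.6011^1 × 0.3989^2 = 0.286943
P(M+6) = 0.3989^3 = 0.063473
The M+2 peak is largest (0.432393); scaling to 100 gives 50.2 : 100.0 : 66.4 : 14.7.

50.2 : 100.0 : 66.4 : 14.7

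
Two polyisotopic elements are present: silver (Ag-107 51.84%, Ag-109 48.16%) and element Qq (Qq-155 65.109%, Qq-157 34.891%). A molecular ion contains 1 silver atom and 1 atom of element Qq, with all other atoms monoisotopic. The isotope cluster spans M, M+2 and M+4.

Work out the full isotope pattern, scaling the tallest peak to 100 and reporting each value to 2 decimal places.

Silver pattern (n=1): 0.5184 : 0.4816
Element Qq pattern (n=1): 0.65109 : 0.34891
Convolve the two distributions (both contribute in 2-u steps):
  M: 0.5184×0.65109 = 0.337525
  M+2: 0.5184×0.34891 + 0.4816×0.65109 = 0.494440
  M+4: 0.4816×0.34891 = 0.168035
Scale to base peak (0.494440) = 100: 68.26 : 100.00 : 33.98

68.26 : 100.00 : 33.98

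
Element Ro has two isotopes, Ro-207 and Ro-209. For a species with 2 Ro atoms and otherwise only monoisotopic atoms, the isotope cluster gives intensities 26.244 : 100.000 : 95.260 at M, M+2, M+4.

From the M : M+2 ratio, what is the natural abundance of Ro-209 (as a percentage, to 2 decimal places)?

65.58%

If p is the fraction of Ro that is Ro-207, then I(M+2)/I(M) = [C(2,1)·p^1·(1−p)] / p^2 = 2·(1−p)/p = 100.000/26.244 = 3.8104
(1−p)/p = 3.8104/2 = 1.9052  ⇒  p = 1/(1 + 1.9052) = 0.3442
Ro-207: 34.42%, Ro-209: 65.58%.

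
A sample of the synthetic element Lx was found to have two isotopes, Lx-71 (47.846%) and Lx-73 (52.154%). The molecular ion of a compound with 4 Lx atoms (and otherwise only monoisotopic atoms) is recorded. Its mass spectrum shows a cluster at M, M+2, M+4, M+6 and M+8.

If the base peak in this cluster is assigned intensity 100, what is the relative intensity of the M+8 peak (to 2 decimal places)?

19.80

(0.47846 + 0.52154)^4 gives M 0.0524, M+2 0.2285, M+4 0.3736, M+6 0.2715, M+8 0.0740; the largest is M+4.
P(M+4) = C(4,2) × 0.47846^2 × 0.52154^2 = 6 × 0.22892397 × 0.27200397 = 0.373609 (base)
P(M+8) = C(4,4) × 0.47846^0 × 0.52154^4 = 1 × 1.0000 × 0.07398616 = 0.073986
Relative intensity = 0.073986 / 0.373609 × 100 = 19.80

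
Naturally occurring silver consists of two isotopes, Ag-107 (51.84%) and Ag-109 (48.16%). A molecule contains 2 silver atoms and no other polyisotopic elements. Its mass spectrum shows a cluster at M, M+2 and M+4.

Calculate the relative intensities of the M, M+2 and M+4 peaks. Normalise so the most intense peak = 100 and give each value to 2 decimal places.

53.82 : 100.00 : 46.45

Expanding (0.5184 + 0.4816)^2:
P(M) = 0.5184^2 = 0.268739
P(M+2) = 2 × 0.5184^1 × 0.4816^1 = 0.499323
P(M+4) = 0.4816^2 = 0.231939
The M+2 peak is largest (0.499323); scaling to 100 gives 53.82 : 100.00 : 46.45.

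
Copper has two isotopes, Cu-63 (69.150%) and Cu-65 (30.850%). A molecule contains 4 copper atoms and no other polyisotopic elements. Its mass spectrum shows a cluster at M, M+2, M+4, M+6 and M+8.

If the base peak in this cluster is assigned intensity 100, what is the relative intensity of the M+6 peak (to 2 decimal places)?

19.90

Term probabilities: M 0.2286, M+2 0.4080, M+4 0.2731, M+6 0.0812, M+8 0.0091. Base peak = M+2.
P(M+2) = C(4,1) × 0.69150^3 × 0.30850^1 = 4 × 0.33065611 × 0.3085 = 0.408030 (base)
P(M+6) = C(4,3) × 0.69150^1 × 0.30850^3 = 4 × 0.6915 × 0.02936064 = 0.081212
Relative intensity = 0.081212 / 0.408030 × 100 = 19.90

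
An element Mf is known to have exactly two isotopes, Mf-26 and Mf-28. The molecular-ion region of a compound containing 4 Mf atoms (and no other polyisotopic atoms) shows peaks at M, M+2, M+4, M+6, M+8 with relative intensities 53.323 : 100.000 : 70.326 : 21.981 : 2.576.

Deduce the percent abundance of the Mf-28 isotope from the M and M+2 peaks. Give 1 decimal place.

Write p for the Mf-26 fraction. I(M+2)/I(M) = [C(4,1)·p^3·(1−p)] / p^4 = 4·(1−p)/p = 100.000/53.323 = 1.8754
(1−p)/p = 1.8754/4 = 0.4688  ⇒  p = 1/(1 + 0.4688) = 0.6808
Mf-26: 68.1%, Mf-28: 31.9%.

31.9%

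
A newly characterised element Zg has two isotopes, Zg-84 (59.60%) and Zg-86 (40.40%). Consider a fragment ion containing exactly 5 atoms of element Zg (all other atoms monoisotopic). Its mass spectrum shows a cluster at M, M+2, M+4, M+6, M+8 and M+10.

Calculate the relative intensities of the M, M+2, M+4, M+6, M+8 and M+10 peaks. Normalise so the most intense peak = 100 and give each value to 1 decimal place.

21.8 : 73.8 : 100.0 : 67.8 : 23.0 : 3.1

Expanding (0.5960 + 0.4040)^5:
P(M) = 0.5960^5 = 0.075202
P(M+2) = 5 × 0.5960^4 × 0.4040^1 = 0.254880
P(M+4) = 10 × 0.5960^3 × 0.4040^2 = 0.345543
P(M+6) = 10 × 0.5960^2 × 0.4040^3 = 0.234227
P(M+8) = 5 × 0.5960^1 × 0.4040^4 = 0.079386
P(M+10) = 0.4040^5 = 0.010762
The M+4 peak is largest (0.345543); scaling to 100 gives 21.8 : 73.8 : 100.0 : 67.8 : 23.0 : 3.1.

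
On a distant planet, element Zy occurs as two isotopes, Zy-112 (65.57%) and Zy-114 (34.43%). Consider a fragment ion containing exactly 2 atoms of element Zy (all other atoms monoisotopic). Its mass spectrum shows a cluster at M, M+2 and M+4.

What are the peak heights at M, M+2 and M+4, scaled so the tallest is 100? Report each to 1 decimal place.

95.2 : 100.0 : 26.3

The 2 Zy atoms are independent, so intensities follow the terms of (0.6557 + 0.3443)^2.
P(M) = 0.6557^2 = 0.429942
P(M+2) = 2 × 0.6557^1 × 0.3443^1 = 0.451515
P(M+4) = 0.3443^2 = 0.118542
The M+2 peak is largest (0.451515); scaling to 100 gives 95.2 : 100.0 : 26.3.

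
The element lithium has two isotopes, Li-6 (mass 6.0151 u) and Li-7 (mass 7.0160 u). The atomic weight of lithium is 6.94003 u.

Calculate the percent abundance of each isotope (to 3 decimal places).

Li-6: 7.590%, Li-7: 92.410%

Writing the weighted mean with unknown fraction x of Li-6:
6.0151·x + 7.0160·(1 − x) = 6.94003
(6.0151 − 7.0160)·x = 6.94003 − 7.0160
x = -0.07597 / -1.0009 = 0.07590 → 7.590% Li-6, 92.410% Li-7.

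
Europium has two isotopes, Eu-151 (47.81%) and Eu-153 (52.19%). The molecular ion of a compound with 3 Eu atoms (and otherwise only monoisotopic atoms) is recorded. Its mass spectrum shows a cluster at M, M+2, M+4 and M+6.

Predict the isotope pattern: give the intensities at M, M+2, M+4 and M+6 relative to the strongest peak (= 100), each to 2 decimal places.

Expanding (0.4781 + 0.5219)^3:
P(M) = 0.4781^3 = 0.109284
P(M+2) = 3 × 0.4781^2 × 0.5219^1 = 0.357887
P(M+4) = 3 × 0.4781^1 × 0.5219^2 = 0.390674
P(M+6) = 0.5219^3 = 0.142155
The M+4 peak is largest (0.390674); scaling to 100 gives 27.97 : 91.61 : 100.00 : 36.39.

27.97 : 91.61 : 100.00 : 36.39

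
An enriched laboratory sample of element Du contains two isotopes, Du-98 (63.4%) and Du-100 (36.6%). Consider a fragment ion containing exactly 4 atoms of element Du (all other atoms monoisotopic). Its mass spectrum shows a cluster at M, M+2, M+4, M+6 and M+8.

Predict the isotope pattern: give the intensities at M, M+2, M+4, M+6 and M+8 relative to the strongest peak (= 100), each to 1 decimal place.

43.3 : 100.0 : 86.6 : 33.3 : 4.8

Each Du atom is independently Du-98 (p = 0.634) or Du-100 (q = 0.366); the cluster is the binomial expansion (p + q)^4.
P(M) = 0.634^4 = 0.161569
P(M+2) = 4 × 0.634^3 × 0.366^1 = 0.373086
P(M+4) = 6 × 0.634^2 × 0.366^2 = 0.323067
P(M+6) = 4 × 0.634^1 × 0.366^3 = 0.124335
P(M+8) = 0.366^4 = 0.017944
The M+2 peak is largest (0.373086); scaling to 100 gives 43.3 : 100.0 : 86.6 : 33.3 : 4.8.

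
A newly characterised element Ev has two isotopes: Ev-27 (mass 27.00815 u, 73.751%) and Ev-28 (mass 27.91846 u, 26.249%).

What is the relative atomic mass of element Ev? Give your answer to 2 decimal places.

Ar = Σ fᵢ·mᵢ = 0.73751 × 27.00815 + 0.26249 × 27.91846
= 19.918781 + 7.328317 = 27.247098 u

27.25 u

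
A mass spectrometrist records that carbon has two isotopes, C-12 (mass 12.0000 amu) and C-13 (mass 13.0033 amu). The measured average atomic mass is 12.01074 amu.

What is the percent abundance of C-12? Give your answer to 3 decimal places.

98.930%

With x = fraction of C-12 (so C-13 is 1 − x):
12.0000·x + 13.0033·(1 − x) = 12.01074
(12.0000 − 13.0033)·x = 12.01074 − 13.0033
x = -0.99256 / -1.0033 = 0.98930 → 98.930% C-12, 1.070% C-13.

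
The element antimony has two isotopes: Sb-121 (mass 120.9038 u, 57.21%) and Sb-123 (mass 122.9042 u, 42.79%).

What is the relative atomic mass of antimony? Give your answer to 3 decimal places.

Average mass = Σ (abundance × isotope mass) = 0.5721 × 120.9038 + 0.4279 × 122.9042
= 69.16906 + 52.59071 = 121.75977 u

121.760 u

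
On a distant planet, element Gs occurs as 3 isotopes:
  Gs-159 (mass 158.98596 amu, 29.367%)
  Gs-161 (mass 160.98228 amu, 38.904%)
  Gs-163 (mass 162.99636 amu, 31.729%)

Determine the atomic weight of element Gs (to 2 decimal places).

161.04 amu

Weight each isotope mass by its fractional abundance: 0.29367 × 158.98596 + 0.38904 × 160.98228 + 0.31729 × 162.99636
= 46.689407 + 62.628546 + 51.717115 = 161.035068 amu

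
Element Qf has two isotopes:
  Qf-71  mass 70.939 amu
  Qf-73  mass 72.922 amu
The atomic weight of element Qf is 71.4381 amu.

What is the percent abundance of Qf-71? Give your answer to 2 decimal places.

With x = fraction of Qf-71 (so Qf-73 is 1 − x):
70.939·x + 72.922·(1 − x) = 71.4381
(70.939 − 72.922)·x = 71.4381 − 72.922
x = -1.4839 / -1.983 = 0.74831 → 74.83% Qf-71, 25.17% Qf-73.

74.83%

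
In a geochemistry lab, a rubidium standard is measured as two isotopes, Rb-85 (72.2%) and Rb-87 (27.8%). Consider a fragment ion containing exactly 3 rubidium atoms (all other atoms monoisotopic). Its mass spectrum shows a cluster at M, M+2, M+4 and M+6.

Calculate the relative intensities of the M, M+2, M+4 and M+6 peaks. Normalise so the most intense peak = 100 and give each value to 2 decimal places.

86.57 : 100.00 : 38.50 : 4.94

Each Rb atom is independently Rb-85 (p = 0.722) or Rb-87 (q = 0.278); the cluster is the binomial expansion (p + q)^3.
P(M) = 0.722^3 = 0.376367
P(M+2) = 3 × 0.722^2 × 0.278^1 = 0.434751
P(M+4) = 3 × 0.722^1 × 0.278^2 = 0.167397
P(M+6) = 0.278^3 = 0.021485
The M+2 peak is largest (0.434751); scaling to 100 gives 86.57 : 100.00 : 38.50 : 4.94.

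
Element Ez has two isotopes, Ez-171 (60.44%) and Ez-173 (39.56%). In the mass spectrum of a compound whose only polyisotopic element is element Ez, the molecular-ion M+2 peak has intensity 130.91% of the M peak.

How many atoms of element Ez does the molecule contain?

2

For n independent Ez atoms, I(M+2)/I(M) = n · (abundance Ez-173) / (abundance Ez-171) = n · 0.3956/0.6044.
n = 1.3091 × 0.6044/0.3956 = 2.00 ≈ 2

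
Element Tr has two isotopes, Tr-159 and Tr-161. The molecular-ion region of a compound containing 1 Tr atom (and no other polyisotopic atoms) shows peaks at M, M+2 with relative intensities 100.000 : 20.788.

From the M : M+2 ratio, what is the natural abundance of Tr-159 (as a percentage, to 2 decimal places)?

82.79%

If p is the fraction of Tr that is Tr-159, then I(M+2)/I(M) = [C(1,1)·p^0·(1−p)] / p^1 = 1·(1−p)/p = 20.788/100.000 = 0.2079
(1−p)/p = 0.2079/1 = 0.2079  ⇒  p = 1/(1 + 0.2079) = 0.8279
Tr-159: 82.79%, Tr-161: 17.21%.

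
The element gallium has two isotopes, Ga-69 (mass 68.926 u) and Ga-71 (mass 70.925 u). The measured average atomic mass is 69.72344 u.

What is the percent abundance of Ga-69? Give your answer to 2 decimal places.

Let x be the fractional abundance of Ga-69; then Ga-71 has abundance 1 − x.
68.926·x + 70.925·(1 − x) = 69.72344
(68.926 − 70.925)·x = 69.72344 − 70.925
x = -1.20156 / -1.999 = 0.60108 → 60.11% Ga-69, 39.89% Ga-71.

60.11%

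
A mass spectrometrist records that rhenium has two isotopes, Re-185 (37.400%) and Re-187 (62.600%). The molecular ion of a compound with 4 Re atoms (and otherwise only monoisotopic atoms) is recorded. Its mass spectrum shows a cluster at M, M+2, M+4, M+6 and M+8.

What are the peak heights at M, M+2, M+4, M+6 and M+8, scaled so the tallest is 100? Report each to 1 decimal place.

5.3 : 35.7 : 89.6 : 100.0 : 41.8

Each Re atom is independently Re-185 (p = 0.37400) or Re-187 (q = 0.62600); the cluster is the binomial expansion (p + q)^4.
P(M) = 0.37400^4 = 0.019565
P(M+2) = 4 × 0.37400^3 × 0.62600^1 = 0.130993
P(M+4) = 6 × 0.37400^2 × 0.62600^2 = 0.328884
P(M+6) = 4 × 0.37400^1 × 0.62600^3 = 0.366990
P(M+8) = 0.62600^4 = 0.153567
The M+6 peak is largest (0.366990); scaling to 100 gives 5.3 : 35.7 : 89.6 : 100.0 : 41.8.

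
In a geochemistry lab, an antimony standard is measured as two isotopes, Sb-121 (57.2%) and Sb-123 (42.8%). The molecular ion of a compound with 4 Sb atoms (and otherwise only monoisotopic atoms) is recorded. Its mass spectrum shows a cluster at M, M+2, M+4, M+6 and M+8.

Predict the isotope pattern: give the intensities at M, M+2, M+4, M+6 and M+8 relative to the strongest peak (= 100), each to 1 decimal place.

Expanding (0.572 + 0.428)^4:
P(M) = 0.572^4 = 0.107049
P(M+2) = 4 × 0.572^3 × 0.428^1 = 0.320400
P(M+4) = 6 × 0.572^2 × 0.428^2 = 0.359609
P(M+6) = 4 × 0.572^1 × 0.428^3 = 0.179385
P(M+8) = 0.428^4 = 0.033556
The M+4 peak is largest (0.359609); scaling to 100 gives 29.8 : 89.1 : 100.0 : 49.9 : 9.3.

29.8 : 89.1 : 100.0 : 49.9 : 9.3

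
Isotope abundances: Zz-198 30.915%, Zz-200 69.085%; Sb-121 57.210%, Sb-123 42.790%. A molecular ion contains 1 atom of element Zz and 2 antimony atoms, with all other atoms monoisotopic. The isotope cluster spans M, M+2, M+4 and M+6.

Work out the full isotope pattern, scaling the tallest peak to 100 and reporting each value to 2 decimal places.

25.63 : 95.60 : 100.00 : 32.04

Element Zz pattern (n=1): 0.30915 : 0.69085
Antimony pattern (n=2): 0.32729841 : 0.48960318 : 0.18309841
Convolve the two distributions (both contribute in 2-u steps):
  M: 0.30915×0.32729841 = 0.101184
  M+2: 0.30915×0.48960318 + 0.69085×0.32729841 = 0.377475
  M+4: 0.30915×0.18309841 + 0.69085×0.48960318 = 0.394847
  M+6: 0.69085×0.18309841 = 0.126494
Scale to base peak (0.394847) = 100: 25.63 : 95.60 : 100.00 : 32.04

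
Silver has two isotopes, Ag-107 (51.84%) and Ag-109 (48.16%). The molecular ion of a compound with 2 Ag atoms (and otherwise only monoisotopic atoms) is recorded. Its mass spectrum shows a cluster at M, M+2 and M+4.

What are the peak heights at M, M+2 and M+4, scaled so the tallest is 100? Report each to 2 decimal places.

Each Ag atom is independently Ag-107 (p = 0.5184) or Ag-109 (q = 0.4816); the cluster is the binomial expansion (p + q)^2.
P(M) = 0.5184^2 = 0.268739
P(M+2) = 2 × 0.5184^1 × 0.4816^1 = 0.499323
P(M+4) = 0.4816^2 = 0.231939
The M+2 peak is largest (0.499323); scaling to 100 gives 53.82 : 100.00 : 46.45.

53.82 : 100.00 : 46.45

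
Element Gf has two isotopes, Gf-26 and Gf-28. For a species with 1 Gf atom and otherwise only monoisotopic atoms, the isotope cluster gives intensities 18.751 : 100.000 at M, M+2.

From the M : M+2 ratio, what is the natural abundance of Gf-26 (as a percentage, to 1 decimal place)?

15.8%

Let p = fractional abundance of Gf-26. I(M+2)/I(M) = [C(1,1)·p^0·(1−p)] / p^1 = 1·(1−p)/p = 100.000/18.751 = 5.3330
(1−p)/p = 5.3330/1 = 5.3330  ⇒  p = 1/(1 + 5.3330) = 0.1579
Gf-26: 15.8%, Gf-28: 84.2%.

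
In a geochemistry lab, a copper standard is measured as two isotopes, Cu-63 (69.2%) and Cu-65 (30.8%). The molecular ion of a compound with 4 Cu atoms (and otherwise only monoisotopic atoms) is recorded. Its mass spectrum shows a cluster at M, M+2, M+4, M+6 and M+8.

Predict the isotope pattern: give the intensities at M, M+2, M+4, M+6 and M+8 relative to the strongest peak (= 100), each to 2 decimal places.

56.17 : 100.00 : 66.76 : 19.81 : 2.20

Expanding (0.692 + 0.308)^4:
P(M) = 0.692^4 = 0.229311
P(M+2) = 4 × 0.692^3 × 0.308^1 = 0.408253
P(M+4) = 6 × 0.692^2 × 0.308^2 = 0.272562
P(M+6) = 4 × 0.692^1 × 0.308^3 = 0.080876
P(M+8) = 0.308^4 = 0.008999
The M+2 peak is largest (0.408253); scaling to 100 gives 56.17 : 100.00 : 66.76 : 19.81 : 2.20.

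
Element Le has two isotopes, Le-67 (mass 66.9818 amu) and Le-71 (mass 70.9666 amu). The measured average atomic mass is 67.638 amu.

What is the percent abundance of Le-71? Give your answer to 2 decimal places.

16.47%

Let x be the fractional abundance of Le-67; then Le-71 has abundance 1 − x.
66.9818·x + 70.9666·(1 − x) = 67.638
(66.9818 − 70.9666)·x = 67.638 − 70.9666
x = -3.3286 / -3.9848 = 0.83532 → 83.53% Le-67, 16.47% Le-71.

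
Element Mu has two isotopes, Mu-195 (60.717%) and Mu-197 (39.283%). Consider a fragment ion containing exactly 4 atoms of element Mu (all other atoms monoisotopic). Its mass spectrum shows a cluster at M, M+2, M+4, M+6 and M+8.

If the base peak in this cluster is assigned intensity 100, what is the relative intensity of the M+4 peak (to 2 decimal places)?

97.05

(0.60717 + 0.39283)^4 gives M 0.1359, M+2 0.3517, M+4 0.3413, M+6 0.1472, M+8 0.0238; the largest is M+2.
P(M+2) = C(4,1) × 0.60717^3 × 0.39283^1 = 4 × 0.2238365 × 0.39283 = 0.351719 (base)
P(M+4) = C(4,2) × 0.60717^2 × 0.39283^2 = 6 × 0.36865541 × 0.15431541 = 0.341335
Relative intensity = 0.341335 / 0.351719 × 100 = 97.05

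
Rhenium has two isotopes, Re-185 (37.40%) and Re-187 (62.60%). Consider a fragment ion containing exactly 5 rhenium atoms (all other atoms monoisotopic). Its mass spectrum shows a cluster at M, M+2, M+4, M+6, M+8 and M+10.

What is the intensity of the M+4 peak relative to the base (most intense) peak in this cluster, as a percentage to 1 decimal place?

59.7%

(0.3740 + 0.6260)^5 gives M 0.0073, M+2 0.0612, M+4 0.2050, M+6 0.3431, M+8 0.2872, M+10 0.0961; the largest is M+6.
P(M+6) = C(5,3) × 0.3740^2 × 0.6260^3 = 10 × 0.139876 × 0.24531438 = 0.343136 (base)
P(M+4) = C(5,2) × 0.3740^3 × 0.6260^2 = 10 × 0.05231362 × 0.391876 = 0.205005
Relative intensity = 0.205005 / 0.343136 × 100 = 59.7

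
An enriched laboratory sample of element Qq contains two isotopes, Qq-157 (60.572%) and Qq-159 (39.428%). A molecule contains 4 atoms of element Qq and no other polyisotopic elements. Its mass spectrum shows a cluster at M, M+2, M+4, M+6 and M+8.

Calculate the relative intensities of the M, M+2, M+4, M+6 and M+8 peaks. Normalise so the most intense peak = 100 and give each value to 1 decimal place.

38.4 : 100.0 : 97.6 : 42.4 : 6.9

Each Qq atom is independently Qq-157 (p = 0.60572) or Qq-159 (q = 0.39428); the cluster is the binomial expansion (p + q)^4.
P(M) = 0.60572^4 = 0.134613
P(M+2) = 4 × 0.60572^3 × 0.39428^1 = 0.350494
P(M+4) = 6 × 0.60572^2 × 0.39428^2 = 0.342219
P(M+6) = 4 × 0.60572^1 × 0.39428^3 = 0.148507
P(M+8) = 0.39428^4 = 0.024167
The M+2 peak is largest (0.350494); scaling to 100 gives 38.4 : 100.0 : 97.6 : 42.4 : 6.9.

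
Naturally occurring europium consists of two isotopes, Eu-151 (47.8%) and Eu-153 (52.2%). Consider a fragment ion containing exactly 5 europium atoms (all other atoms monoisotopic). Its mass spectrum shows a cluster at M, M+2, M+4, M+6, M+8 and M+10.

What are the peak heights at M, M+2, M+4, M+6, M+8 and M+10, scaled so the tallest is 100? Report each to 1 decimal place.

7.7 : 41.9 : 91.6 : 100.0 : 54.6 : 11.9

The 5 Eu atoms are independent, so intensities follow the terms of (0.478 + 0.522)^5.
P(M) = 0.478^5 = 0.024954
P(M+2) = 5 × 0.478^4 × 0.522^1 = 0.136255
P(M+4) = 10 × 0.478^3 × 0.522^2 = 0.297594
P(M+6) = 10 × 0.478^2 × 0.522^3 = 0.324988
P(M+8) = 5 × 0.478^1 × 0.522^4 = 0.177452
P(M+10) = 0.522^5 = 0.038757
The M+6 peak is largest (0.324988); scaling to 100 gives 7.7 : 41.9 : 91.6 : 100.0 : 54.6 : 11.9.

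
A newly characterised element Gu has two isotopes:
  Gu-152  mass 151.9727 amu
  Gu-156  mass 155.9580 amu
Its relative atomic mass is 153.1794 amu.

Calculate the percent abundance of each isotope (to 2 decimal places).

Writing the weighted mean with unknown fraction x of Gu-152:
151.9727·x + 155.9580·(1 − x) = 153.1794
(151.9727 − 155.9580)·x = 153.1794 − 155.9580
x = -2.7786 / -3.9853 = 0.69721 → 69.72% Gu-152, 30.28% Gu-156.

Gu-152: 69.72%, Gu-156: 30.28%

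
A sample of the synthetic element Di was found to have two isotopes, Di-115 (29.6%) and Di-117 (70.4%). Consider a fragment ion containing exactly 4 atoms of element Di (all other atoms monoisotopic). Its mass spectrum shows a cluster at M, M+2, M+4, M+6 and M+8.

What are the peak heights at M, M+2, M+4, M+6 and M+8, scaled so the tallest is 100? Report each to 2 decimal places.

1.86 : 17.68 : 63.07 : 100.00 : 59.46

Expanding (0.296 + 0.704)^4:
P(M) = 0.296^4 = 0.007677
P(M+2) = 4 × 0.296^3 × 0.704^1 = 0.073031
P(M+4) = 6 × 0.296^2 × 0.704^2 = 0.260543
P(M+6) = 4 × 0.296^1 × 0.704^3 = 0.413114
P(M+8) = 0.704^4 = 0.245635
The M+6 peak is largest (0.413114); scaling to 100 gives 1.86 : 17.68 : 63.07 : 100.00 : 59.46.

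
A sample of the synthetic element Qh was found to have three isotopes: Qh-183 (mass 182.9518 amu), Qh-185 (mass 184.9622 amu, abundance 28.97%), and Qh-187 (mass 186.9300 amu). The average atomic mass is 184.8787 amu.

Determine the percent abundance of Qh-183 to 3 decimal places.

37.234%

The remaining 71.03% is split between Qh-183 (fraction x) and Qh-187 (fraction 0.7103 − x).
Substituting: 182.9518x + 186.9300(0.7103 − x) = 131.29515066
(182.9518 − 186.9300)x = -1.48122834  ⇒  x = 0.37234, y = 0.33796
Qh-183: 37.234%, Qh-187: 33.796%.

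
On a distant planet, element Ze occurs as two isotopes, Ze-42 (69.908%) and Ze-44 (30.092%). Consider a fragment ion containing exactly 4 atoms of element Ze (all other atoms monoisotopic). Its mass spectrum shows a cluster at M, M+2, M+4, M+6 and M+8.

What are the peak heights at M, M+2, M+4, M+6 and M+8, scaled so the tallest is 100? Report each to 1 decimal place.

Each Ze atom is independently Ze-42 (p = 0.69908) or Ze-44 (q = 0.30092); the cluster is the binomial expansion (p + q)^4.
P(M) = 0.69908^4 = 0.238840
P(M+2) = 4 × 0.69908^3 × 0.30092^1 = 0.411237
P(M+4) = 6 × 0.69908^2 × 0.30092^2 = 0.265526
P(M+6) = 4 × 0.69908^1 × 0.30092^3 = 0.076197
P(M+8) = 0.30092^4 = 0.008200
The M+2 peak is largest (0.411237); scaling to 100 gives 58.1 : 100.0 : 64.6 : 18.5 : 2.0.

58.1 : 100.0 : 64.6 : 18.5 : 2.0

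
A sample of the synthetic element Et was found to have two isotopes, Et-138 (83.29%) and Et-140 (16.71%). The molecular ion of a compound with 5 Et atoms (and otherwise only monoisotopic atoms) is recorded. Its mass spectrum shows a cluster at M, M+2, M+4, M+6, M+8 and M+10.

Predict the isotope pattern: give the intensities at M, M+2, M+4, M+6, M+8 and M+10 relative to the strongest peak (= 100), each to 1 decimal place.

Expanding (0.8329 + 0.1671)^5:
P(M) = 0.8329^5 = 0.400834
P(M+2) = 5 × 0.8329^4 × 0.1671^1 = 0.402085
P(M+4) = 10 × 0.8329^3 × 0.1671^2 = 0.161336
P(M+6) = 10 × 0.8329^2 × 0.1671^3 = 0.032368
P(M+8) = 5 × 0.8329^1 × 0.1671^4 = 0.003247
P(M+10) = 0.1671^5 = 0.000130
The M+2 peak is largest (0.402085); scaling to 100 gives 99.7 : 100.0 : 40.1 : 8.1 : 0.8 : 0.0.

99.7 : 100.0 : 40.1 : 8.1 : 0.8 : 0.0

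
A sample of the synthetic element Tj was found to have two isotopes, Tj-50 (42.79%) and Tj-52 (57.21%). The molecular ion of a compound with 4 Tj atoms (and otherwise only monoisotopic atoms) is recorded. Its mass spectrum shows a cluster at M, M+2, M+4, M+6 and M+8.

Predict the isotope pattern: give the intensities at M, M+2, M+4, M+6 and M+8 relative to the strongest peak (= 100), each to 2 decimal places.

The 4 Tj atoms are independent, so intensities follow the terms of (0.4279 + 0.5721)^4.
P(M) = 0.4279^4 = 0.033525
P(M+2) = 4 × 0.4279^3 × 0.5721^1 = 0.179291
P(M+4) = 6 × 0.4279^2 × 0.5721^2 = 0.359567
P(M+6) = 4 × 0.4279^1 × 0.5721^3 = 0.320493
P(M+8) = 0.5721^4 = 0.107124
The M+4 peak is largest (0.359567); scaling to 100 gives 9.32 : 49.86 : 100.00 : 89.13 : 29.79.

9.32 : 49.86 : 100.00 : 89.13 : 29.79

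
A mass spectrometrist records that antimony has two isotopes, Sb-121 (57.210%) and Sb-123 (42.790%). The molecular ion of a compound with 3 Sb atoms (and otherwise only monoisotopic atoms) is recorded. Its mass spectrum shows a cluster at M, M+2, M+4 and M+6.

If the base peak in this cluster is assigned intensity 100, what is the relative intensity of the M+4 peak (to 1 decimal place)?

74.8

Binomial terms of (0.57210 + 0.42790)^3: M 0.1872, M+2 0.4202, M+4 0.3143, M+6 0.0783 → M+2 is the base peak.
P(M+2) = C(3,1) × 0.57210^2 × 0.42790^1 = 3 × 0.32729841 × 0.4279 = 0.420153 (base)
P(M+4) = C(3,2) × 0.57210^1 × 0.42790^2 = 3 × 0.5721 × 0.18309841 = 0.314252
Relative intensity = 0.314252 / 0.420153 × 100 = 74.8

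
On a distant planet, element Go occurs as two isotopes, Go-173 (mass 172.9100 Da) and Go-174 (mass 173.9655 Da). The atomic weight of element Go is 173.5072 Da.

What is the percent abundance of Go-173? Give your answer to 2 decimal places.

Writing the weighted mean with unknown fraction x of Go-173:
172.9100·x + 173.9655·(1 − x) = 173.5072
(172.9100 − 173.9655)·x = 173.5072 − 173.9655
x = -0.4583 / -1.0555 = 0.43420 → 43.42% Go-173, 56.58% Go-174.

43.42%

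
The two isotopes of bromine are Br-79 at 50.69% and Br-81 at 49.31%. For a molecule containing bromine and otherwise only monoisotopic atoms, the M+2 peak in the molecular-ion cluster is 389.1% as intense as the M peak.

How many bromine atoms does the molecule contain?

4

With n Br atoms, P(M+2)/P(M) = C(n,1)·p^(n−1)q / p^n = n·q/p = n · 0.4931/0.5069.
n = 3.891 × 0.5069/0.4931 = 4.00 ≈ 4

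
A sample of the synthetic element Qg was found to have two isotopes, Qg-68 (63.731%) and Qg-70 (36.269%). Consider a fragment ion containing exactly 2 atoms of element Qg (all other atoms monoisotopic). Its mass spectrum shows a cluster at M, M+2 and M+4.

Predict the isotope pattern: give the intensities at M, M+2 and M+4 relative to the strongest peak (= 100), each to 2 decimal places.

Each Qg atom is independently Qg-68 (p = 0.63731) or Qg-70 (q = 0.36269); the cluster is the binomial expansion (p + q)^2.
P(M) = 0.63731^2 = 0.406164
P(M+2) = 2 × 0.63731^1 × 0.36269^1 = 0.462292
P(M+4) = 0.36269^2 = 0.131544
The M+2 peak is largest (0.462292); scaling to 100 gives 87.86 : 100.00 : 28.45.

87.86 : 100.00 : 28.45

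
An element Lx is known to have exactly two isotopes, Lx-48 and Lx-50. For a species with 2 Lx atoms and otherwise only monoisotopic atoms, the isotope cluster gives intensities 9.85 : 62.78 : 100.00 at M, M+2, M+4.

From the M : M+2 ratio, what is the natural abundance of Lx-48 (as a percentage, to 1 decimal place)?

23.9%

If p is the fraction of Lx that is Lx-48, then I(M+2)/I(M) = [C(2,1)·p^1·(1−p)] / p^2 = 2·(1−p)/p = 62.78/9.85 = 6.3736
(1−p)/p = 6.3736/2 = 3.1868  ⇒  p = 1/(1 + 3.1868) = 0.2388
Lx-48: 23.9%, Lx-50: 76.1%.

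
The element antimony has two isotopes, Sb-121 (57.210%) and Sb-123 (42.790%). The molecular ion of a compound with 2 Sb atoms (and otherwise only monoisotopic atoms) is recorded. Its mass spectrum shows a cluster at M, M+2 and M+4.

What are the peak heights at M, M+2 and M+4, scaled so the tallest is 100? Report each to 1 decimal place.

66.8 : 100.0 : 37.4

The 2 Sb atoms are independent, so intensities follow the terms of (0.57210 + 0.42790)^2.
P(M) = 0.57210^2 = 0.327298
P(M+2) = 2 × 0.57210^1 × 0.42790^1 = 0.489603
P(M+4) = 0.42790^2 = 0.183098
The M+2 peak is largest (0.489603); scaling to 100 gives 66.8 : 100.0 : 37.4.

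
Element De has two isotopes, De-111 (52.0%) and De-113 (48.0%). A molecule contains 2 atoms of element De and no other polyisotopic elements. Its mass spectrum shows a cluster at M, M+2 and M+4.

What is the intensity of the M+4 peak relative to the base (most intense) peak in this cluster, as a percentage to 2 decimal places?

(0.520 + 0.480)^2 gives M 0.2704, M+2 0.4992, M+4 0.2304; the largest is M+2.
P(M+2) = C(2,1) × 0.520^1 × 0.480^1 = 2 × 0.5200 × 0.4800 = 0.499200 (base)
P(M+4) = C(2,2) × 0.520^0 × 0.480^2 = 1 × 1.0000 × 0.2304 = 0.230400
Relative intensity = 0.230400 / 0.499200 × 100 = 46.15

46.15%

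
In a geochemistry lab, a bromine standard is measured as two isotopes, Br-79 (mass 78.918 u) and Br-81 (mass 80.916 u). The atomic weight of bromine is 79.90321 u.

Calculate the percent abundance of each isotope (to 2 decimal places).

Let x be the fractional abundance of Br-79; then Br-81 has abundance 1 − x.
78.918·x + 80.916·(1 − x) = 79.90321
(78.918 − 80.916)·x = 79.90321 − 80.916
x = -1.01279 / -1.998 = 0.50690 → 50.69% Br-79, 49.31% Br-81.

Br-79: 50.69%, Br-81: 49.31%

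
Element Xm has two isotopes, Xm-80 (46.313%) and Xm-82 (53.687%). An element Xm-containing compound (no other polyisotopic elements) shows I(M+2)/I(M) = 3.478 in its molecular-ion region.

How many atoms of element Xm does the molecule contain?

With n Xm atoms, P(M+2)/P(M) = C(n,1)·p^(n−1)q / p^n = n·q/p = n · 0.53687/0.46313.
n = 3.478 × 0.46313/0.53687 = 3.00 ≈ 3

3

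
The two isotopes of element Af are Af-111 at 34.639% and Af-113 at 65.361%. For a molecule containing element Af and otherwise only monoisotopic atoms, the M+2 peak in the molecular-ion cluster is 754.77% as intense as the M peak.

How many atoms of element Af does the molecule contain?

For n independent Af atoms, I(M+2)/I(M) = n · (abundance Af-113) / (abundance Af-111) = n · 0.65361/0.34639.
n = 7.5477 × 0.34639/0.65361 = 4.00 ≈ 4

4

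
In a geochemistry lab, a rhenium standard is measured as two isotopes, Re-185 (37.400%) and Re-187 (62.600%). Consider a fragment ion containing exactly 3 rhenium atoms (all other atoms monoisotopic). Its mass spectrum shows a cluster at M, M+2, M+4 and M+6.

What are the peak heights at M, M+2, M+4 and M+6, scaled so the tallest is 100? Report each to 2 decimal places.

11.90 : 59.74 : 100.00 : 55.79

Expanding (0.37400 + 0.62600)^3:
P(M) = 0.37400^3 = 0.052314
P(M+2) = 3 × 0.37400^2 × 0.62600^1 = 0.262687
P(M+4) = 3 × 0.37400^1 × 0.62600^2 = 0.439685
P(M+6) = 0.62600^3 = 0.245314
The M+4 peak is largest (0.439685); scaling to 100 gives 11.90 : 59.74 : 100.00 : 55.79.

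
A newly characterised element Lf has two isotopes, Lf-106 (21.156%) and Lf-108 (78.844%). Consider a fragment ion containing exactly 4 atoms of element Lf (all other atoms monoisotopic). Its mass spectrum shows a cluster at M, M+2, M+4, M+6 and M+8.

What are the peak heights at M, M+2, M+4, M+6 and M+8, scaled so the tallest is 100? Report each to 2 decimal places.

Each Lf atom is independently Lf-106 (p = 0.21156) or Lf-108 (q = 0.78844); the cluster is the binomial expansion (p + q)^4.
P(M) = 0.21156^4 = 0.002003
P(M+2) = 4 × 0.21156^3 × 0.78844^1 = 0.029863
P(M+4) = 6 × 0.21156^2 × 0.78844^2 = 0.166938
P(M+6) = 4 × 0.21156^1 × 0.78844^3 = 0.414763
P(M+8) = 0.78844^4 = 0.386433
The M+6 peak is largest (0.414763); scaling to 100 gives 0.48 : 7.20 : 40.25 : 100.00 : 93.17.

0.48 : 7.20 : 40.25 : 100.00 : 93.17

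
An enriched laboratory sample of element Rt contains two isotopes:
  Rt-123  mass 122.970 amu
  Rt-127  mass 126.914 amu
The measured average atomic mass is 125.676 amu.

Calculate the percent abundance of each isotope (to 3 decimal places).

Rt-123: 31.389%, Rt-127: 68.611%

Let x be the fractional abundance of Rt-123; then Rt-127 has abundance 1 − x.
122.970·x + 126.914·(1 − x) = 125.676
(122.970 − 126.914)·x = 125.676 − 126.914
x = -1.238 / -3.944 = 0.31389 → 31.389% Rt-123, 68.611% Rt-127.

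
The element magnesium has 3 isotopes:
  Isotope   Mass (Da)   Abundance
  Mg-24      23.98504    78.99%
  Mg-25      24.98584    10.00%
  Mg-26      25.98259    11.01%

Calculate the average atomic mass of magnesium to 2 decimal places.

24.31 Da

Average mass = Σ (abundance × isotope mass) = 0.7899 × 23.98504 + 0.1000 × 24.98584 + 0.1101 × 25.98259
= 18.945783 + 2.498584 + 2.860683 = 24.305050 Da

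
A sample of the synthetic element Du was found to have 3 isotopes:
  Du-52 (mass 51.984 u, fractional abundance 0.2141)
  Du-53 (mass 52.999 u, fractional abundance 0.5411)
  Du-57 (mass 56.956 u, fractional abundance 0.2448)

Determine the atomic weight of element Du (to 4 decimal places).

Weight each isotope mass by its fractional abundance: 0.2141 × 51.984 + 0.5411 × 52.999 + 0.2448 × 56.956
= 11.12977 + 28.67776 + 13.94283 = 53.75036 u

53.7504 u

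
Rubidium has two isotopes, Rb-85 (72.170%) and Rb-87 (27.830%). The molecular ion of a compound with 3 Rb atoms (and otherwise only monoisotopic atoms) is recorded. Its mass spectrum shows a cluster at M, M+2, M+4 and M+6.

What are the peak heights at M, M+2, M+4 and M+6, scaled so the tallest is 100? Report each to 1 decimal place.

86.4 : 100.0 : 38.6 : 5.0

Each Rb atom is independently Rb-85 (p = 0.72170) or Rb-87 (q = 0.27830); the cluster is the binomial expansion (p + q)^3.
P(M) = 0.72170^3 = 0.375898
P(M+2) = 3 × 0.72170^2 × 0.27830^1 = 0.434858
P(M+4) = 3 × 0.72170^1 × 0.27830^2 = 0.167689
P(M+6) = 0.27830^3 = 0.021555
The M+2 peak is largest (0.434858); scaling to 100 gives 86.4 : 100.0 : 38.6 : 5.0.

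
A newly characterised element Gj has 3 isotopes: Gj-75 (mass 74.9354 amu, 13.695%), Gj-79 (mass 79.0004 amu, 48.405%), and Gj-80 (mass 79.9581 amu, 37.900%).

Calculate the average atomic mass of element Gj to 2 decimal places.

The abundance-weighted mean is 0.13695 × 74.9354 + 0.48405 × 79.0004 + 0.37900 × 79.9581
= 10.26240 + 38.24014 + 30.30412 = 78.80666 amu

78.81 amu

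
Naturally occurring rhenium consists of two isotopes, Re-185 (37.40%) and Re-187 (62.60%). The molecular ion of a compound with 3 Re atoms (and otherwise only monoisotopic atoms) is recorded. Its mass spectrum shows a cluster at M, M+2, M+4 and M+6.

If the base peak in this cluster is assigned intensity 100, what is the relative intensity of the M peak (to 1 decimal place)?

Binomial terms of (0.3740 + 0.6260)^3: M 0.0523, M+2 0.2627, M+4 0.4397, M+6 0.2453 → M+4 is the base peak.
P(M+4) = C(3,2) × 0.3740^1 × 0.6260^2 = 3 × 0.3740 × 0.391876 = 0.439685 (base)
P(M) = C(3,0) × 0.3740^3 × 0.6260^0 = 1 × 0.05231362 × 1.0000 = 0.052314
Relative intensity = 0.052314 / 0.439685 × 100 = 11.9

11.9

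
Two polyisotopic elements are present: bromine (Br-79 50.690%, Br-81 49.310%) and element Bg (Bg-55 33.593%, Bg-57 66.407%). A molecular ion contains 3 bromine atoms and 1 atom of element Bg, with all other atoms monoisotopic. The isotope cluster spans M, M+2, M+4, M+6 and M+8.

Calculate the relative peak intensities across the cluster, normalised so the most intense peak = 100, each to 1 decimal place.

Bromine pattern (n=3): 0.13024674 : 0.3801026 : 0.36975457 : 0.11989609
Element Bg pattern (n=1): 0.33593 : 0.66407
Convolve the two distributions (both contribute in 2-u steps):
  M: 0.13024674×0.33593 = 0.043754
  M+2: 0.13024674×0.66407 + 0.3801026×0.33593 = 0.214181
  M+4: 0.3801026×0.66407 + 0.36975457×0.33593 = 0.376626
  M+6: 0.36975457×0.66407 + 0.11989609×0.33593 = 0.285820
  M+8: 0.11989609×0.66407 = 0.079619
Scale to base peak (0.376626) = 100: 11.6 : 56.9 : 100.0 : 75.9 : 21.1

11.6 : 56.9 : 100.0 : 75.9 : 21.1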